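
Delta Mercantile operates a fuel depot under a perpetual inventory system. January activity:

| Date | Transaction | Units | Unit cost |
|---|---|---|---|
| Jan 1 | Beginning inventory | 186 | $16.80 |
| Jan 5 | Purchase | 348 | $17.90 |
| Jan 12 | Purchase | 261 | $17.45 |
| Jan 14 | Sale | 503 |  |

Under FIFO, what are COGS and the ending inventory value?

COGS = $8,799.10; ending inventory = $5,109.35

Jan 14, 503 sold [FIFO — oldest first]: 186 @ $16.80 + 317 @ $17.90 = $8,799.10
Ending inventory: 31 @ $17.90 + 261 @ $17.45 = $5,109.35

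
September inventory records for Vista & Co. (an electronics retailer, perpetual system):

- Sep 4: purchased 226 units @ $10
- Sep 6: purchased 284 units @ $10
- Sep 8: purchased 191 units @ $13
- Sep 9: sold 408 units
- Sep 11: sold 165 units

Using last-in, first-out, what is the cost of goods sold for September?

COGS = $6,303

Sep 9, 408 sold [LIFO — newest first]: 191 @ $13 + 217 @ $10 = $4,653
Sep 11, 165 sold [LIFO — newest first]: 67 @ $10 + 98 @ $10 = $1,650
Total COGS = $4,653 + $1,650 = $6,303
Ending inventory: 128 @ $10 = $1,280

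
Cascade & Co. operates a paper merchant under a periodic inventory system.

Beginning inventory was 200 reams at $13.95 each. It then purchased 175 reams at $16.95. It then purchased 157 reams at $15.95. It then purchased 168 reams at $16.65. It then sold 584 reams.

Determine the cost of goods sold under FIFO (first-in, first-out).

Sale 1 (584) [FIFO — oldest first]: 200 @ $13.95 + 175 @ $16.95 + 157 @ $15.95 + 52 @ $16.65 = $9,126.20
Ending inventory: 116 @ $16.65 = $1,931.40

COGS = $9,126.20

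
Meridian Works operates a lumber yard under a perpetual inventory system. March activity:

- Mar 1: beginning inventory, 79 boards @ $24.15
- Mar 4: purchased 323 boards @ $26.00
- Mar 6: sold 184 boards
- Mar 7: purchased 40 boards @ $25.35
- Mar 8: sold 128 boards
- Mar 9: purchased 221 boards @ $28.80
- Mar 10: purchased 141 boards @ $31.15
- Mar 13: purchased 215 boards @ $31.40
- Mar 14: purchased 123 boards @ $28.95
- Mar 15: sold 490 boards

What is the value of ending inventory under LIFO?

Mar 6, 184 sold [LIFO — newest first]: 184 @ $26.00 = $4,784.00
Mar 8, 128 sold [LIFO — newest first]: 40 @ $25.35 + 88 @ $26.00 = $3,302.00
Mar 15, 490 sold [LIFO — newest first]: 123 @ $28.95 + 215 @ $31.40 + 141 @ $31.15 + 11 @ $28.80 = $15,020.80
Total COGS = $4,784.00 + $3,302.00 + $15,020.80 = $23,106.80
Ending inventory: 79 @ $24.15 + 51 @ $26.00 + 210 @ $28.80 = $9,281.85

Ending inventory = $9,281.85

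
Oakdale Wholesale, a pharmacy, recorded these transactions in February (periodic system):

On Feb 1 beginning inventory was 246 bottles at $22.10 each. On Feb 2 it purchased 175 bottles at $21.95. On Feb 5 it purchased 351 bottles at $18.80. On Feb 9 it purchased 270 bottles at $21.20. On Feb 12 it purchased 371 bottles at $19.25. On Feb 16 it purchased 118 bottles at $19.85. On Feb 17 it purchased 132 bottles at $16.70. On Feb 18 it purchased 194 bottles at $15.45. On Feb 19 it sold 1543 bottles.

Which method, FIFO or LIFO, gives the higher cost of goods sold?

FIFO COGS: 246 @ $22.10 + 175 @ $21.95 + 351 @ $18.80 + 270 @ $21.20 + 371 @ $19.25 + 118 @ $19.85 + 12 @ $16.70 = $31,285.10
LIFO COGS: 194 @ $15.45 + 132 @ $16.70 + 118 @ $19.85 + 371 @ $19.25 + 270 @ $21.20 + 351 @ $18.80 + 107 @ $21.95 = $29,357.20

FIFO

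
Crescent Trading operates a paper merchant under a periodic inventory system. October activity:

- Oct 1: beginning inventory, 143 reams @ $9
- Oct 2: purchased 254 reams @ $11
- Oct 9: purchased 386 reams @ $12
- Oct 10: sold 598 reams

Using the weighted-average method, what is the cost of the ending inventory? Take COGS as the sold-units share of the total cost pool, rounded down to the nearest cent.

Ending inventory = $2,058.63

Oct 10, sell 598: 598/783 × $8,713.00 → $6,654.37
Ending inventory (cost pool remaining) = $2,058.63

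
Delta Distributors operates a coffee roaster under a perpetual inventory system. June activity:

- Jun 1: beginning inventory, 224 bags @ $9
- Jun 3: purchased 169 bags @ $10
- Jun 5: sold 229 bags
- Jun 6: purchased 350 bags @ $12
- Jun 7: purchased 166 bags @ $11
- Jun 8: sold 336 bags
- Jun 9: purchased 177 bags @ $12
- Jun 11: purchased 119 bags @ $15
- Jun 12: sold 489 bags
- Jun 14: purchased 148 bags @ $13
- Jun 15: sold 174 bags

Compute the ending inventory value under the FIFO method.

Ending inventory = $1,625

Jun 5, 229 sold [FIFO — oldest first]: 224 @ $9 + 5 @ $10 = $2,066
Jun 8, 336 sold [FIFO — oldest first]: 164 @ $10 + 172 @ $12 = $3,704
Jun 12, 489 sold [FIFO — oldest first]: 178 @ $12 + 166 @ $11 + 145 @ $12 = $5,702
Jun 15, 174 sold [FIFO — oldest first]: 32 @ $12 + 119 @ $15 + 23 @ $13 = $2,468
Total COGS = $2,066 + $3,704 + $5,702 + $2,468 = $13,940
Ending inventory: 125 @ $13 = $1,625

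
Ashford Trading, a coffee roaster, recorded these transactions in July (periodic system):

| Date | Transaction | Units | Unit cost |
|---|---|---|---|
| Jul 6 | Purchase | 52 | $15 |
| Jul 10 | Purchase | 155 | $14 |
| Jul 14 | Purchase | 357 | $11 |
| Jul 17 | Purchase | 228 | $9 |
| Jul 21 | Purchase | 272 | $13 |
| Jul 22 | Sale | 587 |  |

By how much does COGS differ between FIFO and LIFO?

FIFO COGS: 52 @ $15 + 155 @ $14 + 357 @ $11 + 23 @ $9 = $7,084
LIFO COGS: 272 @ $13 + 228 @ $9 + 87 @ $11 = $6,545
Difference = |$7,084 − $6,545| = $539

$539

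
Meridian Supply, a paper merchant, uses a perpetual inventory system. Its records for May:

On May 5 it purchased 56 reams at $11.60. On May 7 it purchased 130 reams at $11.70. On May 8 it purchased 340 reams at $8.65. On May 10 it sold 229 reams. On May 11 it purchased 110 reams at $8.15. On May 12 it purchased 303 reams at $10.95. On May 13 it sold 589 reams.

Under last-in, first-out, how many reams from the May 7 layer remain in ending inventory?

65

May 10, 229 sold [LIFO — newest first]: 229 @ $8.65 = $1,980.85
May 13, 589 sold [LIFO — newest first]: 303 @ $10.95 + 110 @ $8.15 + 111 @ $8.65 + 65 @ $11.70 = $5,935.00
Total COGS = $1,980.85 + $5,935.00 = $7,915.85
Ending inventory: 56 @ $11.60 + 65 @ $11.70 = $1,410.10
Check: goods available $9,325.95 = COGS $7,915.85 + ending $1,410.10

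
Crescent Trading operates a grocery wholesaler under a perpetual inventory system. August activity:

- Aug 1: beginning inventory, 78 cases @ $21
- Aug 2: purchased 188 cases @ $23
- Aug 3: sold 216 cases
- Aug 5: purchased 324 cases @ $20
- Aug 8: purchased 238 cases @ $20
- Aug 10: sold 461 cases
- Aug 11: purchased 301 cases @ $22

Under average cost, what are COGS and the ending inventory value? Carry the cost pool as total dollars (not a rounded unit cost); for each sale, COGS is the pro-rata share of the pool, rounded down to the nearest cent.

COGS = $14,152.22; ending inventory = $9,671.78

After Aug 1: 78 on hand, pool $1,638.00 (≈ $21.0000 each)
After Aug 2: 266 on hand, pool $5,962.00 (≈ $22.4135 each)
Aug 3, sell 216: 216/266 × $5,962.00 → $4,841.32
After Aug 5: 374 on hand, pool $7,600.68 (≈ $20.3227 each)
After Aug 8: 612 on hand, pool $12,360.68 (≈ $20.1972 each)
Aug 10, sell 461: 461/612 × $12,360.68 → $9,310.90
After Aug 11: 452 on hand, pool $9,671.78 (≈ $21.3977 each)
Total COGS = $4,841.32 + $9,310.90 = $14,152.22
Ending inventory (cost pool remaining) = $9,671.78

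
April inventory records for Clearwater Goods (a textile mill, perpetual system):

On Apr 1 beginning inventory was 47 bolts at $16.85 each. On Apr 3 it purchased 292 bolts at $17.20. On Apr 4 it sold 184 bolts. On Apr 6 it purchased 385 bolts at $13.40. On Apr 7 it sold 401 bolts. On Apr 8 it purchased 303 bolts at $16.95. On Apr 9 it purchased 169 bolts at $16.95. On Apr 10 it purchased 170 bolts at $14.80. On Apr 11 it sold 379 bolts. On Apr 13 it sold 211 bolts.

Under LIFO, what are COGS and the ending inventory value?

COGS = $18,234.00; ending inventory = $3,255.75

Apr 4, 184 sold [LIFO — newest first]: 184 @ $17.20 = $3,164.80
Apr 7, 401 sold [LIFO — newest first]: 385 @ $13.40 + 16 @ $17.20 = $5,434.20
Apr 11, 379 sold [LIFO — newest first]: 170 @ $14.80 + 169 @ $16.95 + 40 @ $16.95 = $6,058.55
Apr 13, 211 sold [LIFO — newest first]: 211 @ $16.95 = $3,576.45
Total COGS = $3,164.80 + $5,434.20 + $6,058.55 + $3,576.45 = $18,234.00
Ending inventory: 47 @ $16.85 + 92 @ $17.20 + 52 @ $16.95 = $3,255.75
Check: goods available $21,489.75 = COGS $18,234.00 + ending $3,255.75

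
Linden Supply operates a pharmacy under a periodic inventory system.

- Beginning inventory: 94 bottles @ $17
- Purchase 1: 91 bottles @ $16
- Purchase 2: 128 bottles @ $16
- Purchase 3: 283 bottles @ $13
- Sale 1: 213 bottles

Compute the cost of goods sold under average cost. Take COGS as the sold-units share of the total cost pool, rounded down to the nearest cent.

Sale 1, sell 213: 213/596 × $8,781.00 → $3,138.17
Ending inventory (cost pool remaining) = $5,642.83
Check: goods available $8,781.00 = COGS $3,138.17 + ending $5,642.83

COGS = $3,138.17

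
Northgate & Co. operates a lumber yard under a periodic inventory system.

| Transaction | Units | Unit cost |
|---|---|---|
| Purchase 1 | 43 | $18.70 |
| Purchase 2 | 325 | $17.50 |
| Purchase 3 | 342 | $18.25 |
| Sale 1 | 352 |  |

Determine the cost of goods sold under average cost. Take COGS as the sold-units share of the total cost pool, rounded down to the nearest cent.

Sale 1, sell 352: 352/710 × $12,733.10 → $6,312.74
Ending inventory (cost pool remaining) = $6,420.36

COGS = $6,312.74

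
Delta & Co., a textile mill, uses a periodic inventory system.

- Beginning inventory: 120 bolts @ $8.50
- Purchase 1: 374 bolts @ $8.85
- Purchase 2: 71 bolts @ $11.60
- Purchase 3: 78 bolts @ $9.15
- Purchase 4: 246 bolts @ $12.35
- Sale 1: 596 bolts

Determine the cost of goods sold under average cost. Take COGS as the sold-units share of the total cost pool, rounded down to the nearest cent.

Sale 1, sell 596: 596/889 × $8,905.30 → $5,970.25
Ending inventory (cost pool remaining) = $2,935.05

COGS = $5,970.25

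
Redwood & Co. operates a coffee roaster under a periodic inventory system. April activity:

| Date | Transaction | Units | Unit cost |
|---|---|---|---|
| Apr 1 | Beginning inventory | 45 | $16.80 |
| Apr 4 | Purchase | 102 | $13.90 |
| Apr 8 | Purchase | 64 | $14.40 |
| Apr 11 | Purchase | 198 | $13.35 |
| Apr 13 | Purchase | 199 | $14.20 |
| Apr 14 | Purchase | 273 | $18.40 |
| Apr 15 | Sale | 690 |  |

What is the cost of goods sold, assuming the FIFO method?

Apr 15, 690 sold [FIFO — oldest first]: 45 @ $16.80 + 102 @ $13.90 + 64 @ $14.40 + 198 @ $13.35 + 199 @ $14.20 + 82 @ $18.40 = $10,073.30
Ending inventory: 191 @ $18.40 = $3,514.40
Check: goods available $13,587.70 = COGS $10,073.30 + ending $3,514.40

COGS = $10,073.30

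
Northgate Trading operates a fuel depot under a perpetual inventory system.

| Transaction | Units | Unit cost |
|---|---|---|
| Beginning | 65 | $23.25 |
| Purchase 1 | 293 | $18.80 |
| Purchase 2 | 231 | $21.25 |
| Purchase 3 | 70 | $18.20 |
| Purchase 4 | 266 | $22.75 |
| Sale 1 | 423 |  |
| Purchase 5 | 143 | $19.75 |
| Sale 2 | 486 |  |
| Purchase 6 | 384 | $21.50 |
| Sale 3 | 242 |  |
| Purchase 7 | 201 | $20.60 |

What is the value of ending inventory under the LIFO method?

Ending inventory = $10,472.05

Sale 1 (423) [LIFO — newest first]: 266 @ $22.75 + 70 @ $18.20 + 87 @ $21.25 = $9,174.25
Sale 2 (486) [LIFO — newest first]: 143 @ $19.75 + 144 @ $21.25 + 199 @ $18.80 = $9,625.45
Sale 3 (242) [LIFO — newest first]: 242 @ $21.50 = $5,203.00
Total COGS = $9,174.25 + $9,625.45 + $5,203.00 = $24,002.70
Ending inventory: 65 @ $23.25 + 94 @ $18.80 + 142 @ $21.50 + 201 @ $20.60 = $10,472.05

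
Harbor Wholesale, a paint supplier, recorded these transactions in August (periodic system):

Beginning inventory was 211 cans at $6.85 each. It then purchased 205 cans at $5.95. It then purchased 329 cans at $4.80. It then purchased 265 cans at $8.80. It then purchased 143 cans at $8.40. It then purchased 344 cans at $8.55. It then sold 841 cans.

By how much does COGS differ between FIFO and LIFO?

FIFO COGS: 211 @ $6.85 + 205 @ $5.95 + 329 @ $4.80 + 96 @ $8.80 = $5,089.10
LIFO COGS: 344 @ $8.55 + 143 @ $8.40 + 265 @ $8.80 + 89 @ $4.80 = $6,901.60
Difference = |$5,089.10 − $6,901.60| = $1,812.50

$1,812.50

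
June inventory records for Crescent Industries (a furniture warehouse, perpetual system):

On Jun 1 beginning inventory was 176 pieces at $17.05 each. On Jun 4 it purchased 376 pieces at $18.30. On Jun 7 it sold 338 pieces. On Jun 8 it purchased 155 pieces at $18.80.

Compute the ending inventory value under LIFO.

Ending inventory = $6,610.20

Jun 7, 338 sold [LIFO — newest first]: 338 @ $18.30 = $6,185.40
Ending inventory: 176 @ $17.05 + 38 @ $18.30 + 155 @ $18.80 = $6,610.20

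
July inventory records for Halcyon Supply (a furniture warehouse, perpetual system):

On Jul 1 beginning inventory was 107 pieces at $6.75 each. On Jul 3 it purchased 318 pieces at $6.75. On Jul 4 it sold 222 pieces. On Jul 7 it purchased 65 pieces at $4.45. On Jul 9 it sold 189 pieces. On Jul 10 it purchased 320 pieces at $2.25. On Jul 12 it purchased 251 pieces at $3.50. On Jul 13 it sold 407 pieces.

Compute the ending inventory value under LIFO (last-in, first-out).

Jul 4, 222 sold [LIFO — newest first]: 222 @ $6.75 = $1,498.50
Jul 9, 189 sold [LIFO — newest first]: 65 @ $4.45 + 96 @ $6.75 + 28 @ $6.75 = $1,126.25
Jul 13, 407 sold [LIFO — newest first]: 251 @ $3.50 + 156 @ $2.25 = $1,229.50
Total COGS = $1,498.50 + $1,126.25 + $1,229.50 = $3,854.25
Ending inventory: 79 @ $6.75 + 164 @ $2.25 = $902.25

Ending inventory = $902.25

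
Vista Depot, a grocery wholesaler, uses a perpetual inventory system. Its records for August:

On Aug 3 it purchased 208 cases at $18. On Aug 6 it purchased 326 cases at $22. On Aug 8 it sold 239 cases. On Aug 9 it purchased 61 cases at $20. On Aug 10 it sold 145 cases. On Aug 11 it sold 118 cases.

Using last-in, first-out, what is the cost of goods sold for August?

COGS = $10,462

Aug 8, 239 sold [LIFO — newest first]: 239 @ $22 = $5,258
Aug 10, 145 sold [LIFO — newest first]: 61 @ $20 + 84 @ $22 = $3,068
Aug 11, 118 sold [LIFO — newest first]: 3 @ $22 + 115 @ $18 = $2,136
Total COGS = $5,258 + $3,068 + $2,136 = $10,462
Ending inventory: 93 @ $18 = $1,674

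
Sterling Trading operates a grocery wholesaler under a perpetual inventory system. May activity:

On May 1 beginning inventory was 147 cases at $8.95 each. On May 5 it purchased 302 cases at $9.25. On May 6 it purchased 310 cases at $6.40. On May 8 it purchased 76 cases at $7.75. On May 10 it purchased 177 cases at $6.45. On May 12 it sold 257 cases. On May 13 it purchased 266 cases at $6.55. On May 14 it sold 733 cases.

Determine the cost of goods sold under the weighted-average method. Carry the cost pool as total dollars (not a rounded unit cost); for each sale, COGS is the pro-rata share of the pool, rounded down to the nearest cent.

COGS = $7,428.17

After May 1: 147 on hand, pool $1,315.65 (≈ $8.9500 each)
After May 5: 449 on hand, pool $4,109.15 (≈ $9.1518 each)
After May 6: 759 on hand, pool $6,093.15 (≈ $8.0279 each)
After May 8: 835 on hand, pool $6,682.15 (≈ $8.0026 each)
After May 10: 1012 on hand, pool $7,823.80 (≈ $7.7310 each)
May 12, sell 257: 257/1012 × $7,823.80 → $1,986.87
After May 13: 1021 on hand, pool $7,579.23 (≈ $7.4233 each)
May 14, sell 733: 733/1021 × $7,579.23 → $5,441.30
Total COGS = $1,986.87 + $5,441.30 = $7,428.17
Ending inventory (cost pool remaining) = $2,137.93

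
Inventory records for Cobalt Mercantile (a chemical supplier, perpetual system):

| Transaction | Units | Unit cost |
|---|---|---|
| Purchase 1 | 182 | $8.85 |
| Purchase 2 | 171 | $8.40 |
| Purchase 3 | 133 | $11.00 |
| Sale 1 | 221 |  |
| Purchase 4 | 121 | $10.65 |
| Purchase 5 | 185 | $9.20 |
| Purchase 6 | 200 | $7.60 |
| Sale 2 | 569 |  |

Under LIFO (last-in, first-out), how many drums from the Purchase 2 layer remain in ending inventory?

20

Sale 1 (221) [LIFO — newest first]: 133 @ $11.00 + 88 @ $8.40 = $2,202.20
Sale 2 (569) [LIFO — newest first]: 200 @ $7.60 + 185 @ $9.20 + 121 @ $10.65 + 63 @ $8.40 = $5,039.85
Total COGS = $2,202.20 + $5,039.85 = $7,242.05
Ending inventory: 182 @ $8.85 + 20 @ $8.40 = $1,778.70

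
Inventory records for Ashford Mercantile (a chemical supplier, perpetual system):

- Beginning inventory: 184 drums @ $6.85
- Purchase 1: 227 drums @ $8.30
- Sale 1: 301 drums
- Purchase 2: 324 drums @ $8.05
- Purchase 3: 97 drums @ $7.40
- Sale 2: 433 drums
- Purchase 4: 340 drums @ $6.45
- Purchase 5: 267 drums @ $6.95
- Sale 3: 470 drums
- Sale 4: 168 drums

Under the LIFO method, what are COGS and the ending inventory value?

Sale 1 (301) [LIFO — newest first]: 227 @ $8.30 + 74 @ $6.85 = $2,391.00
Sale 2 (433) [LIFO — newest first]: 97 @ $7.40 + 324 @ $8.05 + 12 @ $6.85 = $3,408.20
Sale 3 (470) [LIFO — newest first]: 267 @ $6.95 + 203 @ $6.45 = $3,165.00
Sale 4 (168) [LIFO — newest first]: 137 @ $6.45 + 31 @ $6.85 = $1,096.00
Total COGS = $2,391.00 + $3,408.20 + $3,165.00 + $1,096.00 = $10,060.20
Ending inventory: 67 @ $6.85 = $458.95

COGS = $10,060.20; ending inventory = $458.95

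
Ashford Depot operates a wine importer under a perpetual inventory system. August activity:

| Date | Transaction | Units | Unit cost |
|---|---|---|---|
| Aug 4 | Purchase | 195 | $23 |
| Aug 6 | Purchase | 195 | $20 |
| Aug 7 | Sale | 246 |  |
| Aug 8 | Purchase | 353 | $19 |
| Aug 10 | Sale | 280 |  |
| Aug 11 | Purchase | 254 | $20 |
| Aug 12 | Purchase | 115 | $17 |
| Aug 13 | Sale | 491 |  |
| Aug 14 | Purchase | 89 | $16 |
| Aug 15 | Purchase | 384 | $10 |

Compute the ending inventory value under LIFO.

Ending inventory = $7,449

Aug 7, 246 sold [LIFO — newest first]: 195 @ $20 + 51 @ $23 = $5,073
Aug 10, 280 sold [LIFO — newest first]: 280 @ $19 = $5,320
Aug 13, 491 sold [LIFO — newest first]: 115 @ $17 + 254 @ $20 + 73 @ $19 + 49 @ $23 = $9,549
Total COGS = $5,073 + $5,320 + $9,549 = $19,942
Ending inventory: 95 @ $23 + 89 @ $16 + 384 @ $10 = $7,449
Check: goods available $27,391 = COGS $19,942 + ending $7,449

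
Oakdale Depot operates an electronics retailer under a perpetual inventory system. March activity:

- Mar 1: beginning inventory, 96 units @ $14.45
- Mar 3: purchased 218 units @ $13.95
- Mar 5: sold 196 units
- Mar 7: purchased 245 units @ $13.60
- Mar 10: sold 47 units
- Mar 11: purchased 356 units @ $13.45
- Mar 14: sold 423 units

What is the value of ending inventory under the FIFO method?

Mar 5, 196 sold [FIFO — oldest first]: 96 @ $14.45 + 100 @ $13.95 = $2,782.20
Mar 10, 47 sold [FIFO — oldest first]: 47 @ $13.95 = $655.65
Mar 14, 423 sold [FIFO — oldest first]: 71 @ $13.95 + 245 @ $13.60 + 107 @ $13.45 = $5,761.60
Total COGS = $2,782.20 + $655.65 + $5,761.60 = $9,199.45
Ending inventory: 249 @ $13.45 = $3,349.05

Ending inventory = $3,349.05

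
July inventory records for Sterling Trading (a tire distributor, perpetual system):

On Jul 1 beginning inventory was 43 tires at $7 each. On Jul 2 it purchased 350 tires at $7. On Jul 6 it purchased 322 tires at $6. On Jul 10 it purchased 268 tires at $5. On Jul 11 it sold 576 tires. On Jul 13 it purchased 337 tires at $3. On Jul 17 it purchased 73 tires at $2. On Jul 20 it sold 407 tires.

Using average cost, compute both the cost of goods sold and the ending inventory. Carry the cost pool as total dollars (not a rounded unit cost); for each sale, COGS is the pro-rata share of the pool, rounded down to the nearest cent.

After Jul 1: 43 on hand, pool $301.00 (≈ $7.0000 each)
After Jul 2: 393 on hand, pool $2,751.00 (≈ $7.0000 each)
After Jul 6: 715 on hand, pool $4,683.00 (≈ $6.5497 each)
After Jul 10: 983 on hand, pool $6,023.00 (≈ $6.1272 each)
Jul 11, sell 576: 576/983 × $6,023.00 → $3,529.24
After Jul 13: 744 on hand, pool $3,504.76 (≈ $4.7107 each)
After Jul 17: 817 on hand, pool $3,650.76 (≈ $4.4685 each)
Jul 20, sell 407: 407/817 × $3,650.76 → $1,818.67
Total COGS = $3,529.24 + $1,818.67 = $5,347.91
Ending inventory (cost pool remaining) = $1,832.09
Check: goods available $7,180.00 = COGS $5,347.91 + ending $1,832.09

COGS = $5,347.91; ending inventory = $1,832.09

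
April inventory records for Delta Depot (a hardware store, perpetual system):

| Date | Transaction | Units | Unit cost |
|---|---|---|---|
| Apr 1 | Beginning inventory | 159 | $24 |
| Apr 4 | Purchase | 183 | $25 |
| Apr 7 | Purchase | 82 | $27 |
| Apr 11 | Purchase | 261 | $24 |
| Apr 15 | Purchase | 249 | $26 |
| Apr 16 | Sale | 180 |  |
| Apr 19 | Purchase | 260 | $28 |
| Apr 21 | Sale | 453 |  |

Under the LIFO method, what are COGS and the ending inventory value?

Apr 16, 180 sold [LIFO — newest first]: 180 @ $26 = $4,680
Apr 21, 453 sold [LIFO — newest first]: 260 @ $28 + 69 @ $26 + 124 @ $24 = $12,050
Total COGS = $4,680 + $12,050 = $16,730
Ending inventory: 159 @ $24 + 183 @ $25 + 82 @ $27 + 137 @ $24 = $13,893
Check: goods available $30,623 = COGS $16,730 + ending $13,893

COGS = $16,730; ending inventory = $13,893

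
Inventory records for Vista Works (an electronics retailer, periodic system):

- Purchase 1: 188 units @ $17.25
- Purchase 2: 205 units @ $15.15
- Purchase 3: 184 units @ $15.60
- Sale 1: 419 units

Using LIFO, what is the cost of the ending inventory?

Ending inventory = $2,725.50

Sale 1 (419) [LIFO — newest first]: 184 @ $15.60 + 205 @ $15.15 + 30 @ $17.25 = $6,493.65
Ending inventory: 158 @ $17.25 = $2,725.50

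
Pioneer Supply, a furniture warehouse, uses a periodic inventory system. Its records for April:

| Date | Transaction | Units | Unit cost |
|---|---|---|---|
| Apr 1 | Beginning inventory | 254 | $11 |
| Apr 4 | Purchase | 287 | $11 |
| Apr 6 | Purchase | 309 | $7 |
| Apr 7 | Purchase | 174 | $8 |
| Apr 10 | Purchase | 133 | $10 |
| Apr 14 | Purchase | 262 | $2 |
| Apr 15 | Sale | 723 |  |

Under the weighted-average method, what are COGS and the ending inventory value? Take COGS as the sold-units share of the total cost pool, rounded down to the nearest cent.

COGS = $5,788.07; ending inventory = $5,571.93

Apr 15, sell 723: 723/1419 × $11,360.00 → $5,788.07
Ending inventory (cost pool remaining) = $5,571.93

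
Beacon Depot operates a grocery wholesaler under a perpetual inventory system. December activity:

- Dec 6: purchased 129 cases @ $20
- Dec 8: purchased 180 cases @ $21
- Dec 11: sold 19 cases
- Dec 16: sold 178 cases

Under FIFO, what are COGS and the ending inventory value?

COGS = $4,008; ending inventory = $2,352

Dec 11, 19 sold [FIFO — oldest first]: 19 @ $20 = $380
Dec 16, 178 sold [FIFO — oldest first]: 110 @ $20 + 68 @ $21 = $3,628
Total COGS = $380 + $3,628 = $4,008
Ending inventory: 112 @ $21 = $2,352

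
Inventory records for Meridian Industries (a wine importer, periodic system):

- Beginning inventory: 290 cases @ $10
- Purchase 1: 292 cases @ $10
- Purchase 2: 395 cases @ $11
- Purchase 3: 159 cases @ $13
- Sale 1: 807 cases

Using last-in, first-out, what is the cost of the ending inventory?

Ending inventory = $3,290

Sale 1 (807) [LIFO — newest first]: 159 @ $13 + 395 @ $11 + 253 @ $10 = $8,942
Ending inventory: 290 @ $10 + 39 @ $10 = $3,290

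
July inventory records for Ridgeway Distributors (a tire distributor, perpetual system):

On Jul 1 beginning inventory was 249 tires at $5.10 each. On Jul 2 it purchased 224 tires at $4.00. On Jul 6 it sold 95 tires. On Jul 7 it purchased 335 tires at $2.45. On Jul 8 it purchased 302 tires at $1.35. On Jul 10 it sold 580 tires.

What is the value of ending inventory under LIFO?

Ending inventory = $1,925.55

Jul 6, 95 sold [LIFO — newest first]: 95 @ $4.00 = $380.00
Jul 10, 580 sold [LIFO — newest first]: 302 @ $1.35 + 278 @ $2.45 = $1,088.80
Total COGS = $380.00 + $1,088.80 = $1,468.80
Ending inventory: 249 @ $5.10 + 129 @ $4.00 + 57 @ $2.45 = $1,925.55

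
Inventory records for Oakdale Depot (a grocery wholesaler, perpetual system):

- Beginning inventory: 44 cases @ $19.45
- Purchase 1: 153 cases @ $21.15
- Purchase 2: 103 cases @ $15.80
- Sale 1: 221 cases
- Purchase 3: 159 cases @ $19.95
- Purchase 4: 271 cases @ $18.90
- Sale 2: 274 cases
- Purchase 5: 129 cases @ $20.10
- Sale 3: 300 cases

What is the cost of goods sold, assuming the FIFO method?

COGS = $15,319.60

Sale 1 (221) [FIFO — oldest first]: 44 @ $19.45 + 153 @ $21.15 + 24 @ $15.80 = $4,470.95
Sale 2 (274) [FIFO — oldest first]: 79 @ $15.80 + 159 @ $19.95 + 36 @ $18.90 = $5,100.65
Sale 3 (300) [FIFO — oldest first]: 235 @ $18.90 + 65 @ $20.10 = $5,748.00
Total COGS = $4,470.95 + $5,100.65 + $5,748.00 = $15,319.60
Ending inventory: 64 @ $20.10 = $1,286.40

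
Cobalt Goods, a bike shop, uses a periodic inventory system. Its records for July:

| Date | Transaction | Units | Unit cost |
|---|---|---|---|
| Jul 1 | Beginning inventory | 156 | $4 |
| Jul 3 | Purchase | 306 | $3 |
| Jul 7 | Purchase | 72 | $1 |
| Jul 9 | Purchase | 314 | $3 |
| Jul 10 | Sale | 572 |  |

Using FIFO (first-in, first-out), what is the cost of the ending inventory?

Ending inventory = $828

Jul 10, 572 sold [FIFO — oldest first]: 156 @ $4 + 306 @ $3 + 72 @ $1 + 38 @ $3 = $1,728
Ending inventory: 276 @ $3 = $828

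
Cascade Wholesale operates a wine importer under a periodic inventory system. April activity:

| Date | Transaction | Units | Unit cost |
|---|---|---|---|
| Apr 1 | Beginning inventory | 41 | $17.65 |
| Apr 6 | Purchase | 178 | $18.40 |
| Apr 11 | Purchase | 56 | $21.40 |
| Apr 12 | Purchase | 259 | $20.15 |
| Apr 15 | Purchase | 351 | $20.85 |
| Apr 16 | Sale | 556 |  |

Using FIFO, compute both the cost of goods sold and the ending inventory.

COGS = $10,874.80; ending inventory = $6,859.65

Apr 16, 556 sold [FIFO — oldest first]: 41 @ $17.65 + 178 @ $18.40 + 56 @ $21.40 + 259 @ $20.15 + 22 @ $20.85 = $10,874.80
Ending inventory: 329 @ $20.85 = $6,859.65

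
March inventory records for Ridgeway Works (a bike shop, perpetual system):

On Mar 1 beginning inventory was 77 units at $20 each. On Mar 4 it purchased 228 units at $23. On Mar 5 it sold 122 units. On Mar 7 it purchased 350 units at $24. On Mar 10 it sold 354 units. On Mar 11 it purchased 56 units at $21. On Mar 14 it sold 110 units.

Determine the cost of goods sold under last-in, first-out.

Mar 5, 122 sold [LIFO — newest first]: 122 @ $23 = $2,806
Mar 10, 354 sold [LIFO — newest first]: 350 @ $24 + 4 @ $23 = $8,492
Mar 14, 110 sold [LIFO — newest first]: 56 @ $21 + 54 @ $23 = $2,418
Total COGS = $2,806 + $8,492 + $2,418 = $13,716
Ending inventory: 77 @ $20 + 48 @ $23 = $2,644

COGS = $13,716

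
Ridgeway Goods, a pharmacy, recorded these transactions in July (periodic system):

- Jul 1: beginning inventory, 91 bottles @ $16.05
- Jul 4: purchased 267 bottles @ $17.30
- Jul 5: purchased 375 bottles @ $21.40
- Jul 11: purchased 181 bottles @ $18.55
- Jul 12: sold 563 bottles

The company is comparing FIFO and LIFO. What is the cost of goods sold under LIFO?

COGS = $11,503.65

FIFO COGS: 91 @ $16.05 + 267 @ $17.30 + 205 @ $21.40 = $10,466.65
LIFO COGS: 181 @ $18.55 + 375 @ $21.40 + 7 @ $17.30 = $11,503.65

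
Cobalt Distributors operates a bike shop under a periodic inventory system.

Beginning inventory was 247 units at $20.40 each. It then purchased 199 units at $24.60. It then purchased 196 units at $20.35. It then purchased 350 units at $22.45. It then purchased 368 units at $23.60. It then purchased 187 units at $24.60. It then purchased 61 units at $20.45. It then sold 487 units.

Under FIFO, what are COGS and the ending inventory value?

COGS = $10,768.55; ending inventory = $25,544.20

Sale 1 (487) [FIFO — oldest first]: 247 @ $20.40 + 199 @ $24.60 + 41 @ $20.35 = $10,768.55
Ending inventory: 155 @ $20.35 + 350 @ $22.45 + 368 @ $23.60 + 187 @ $24.60 + 61 @ $20.45 = $25,544.20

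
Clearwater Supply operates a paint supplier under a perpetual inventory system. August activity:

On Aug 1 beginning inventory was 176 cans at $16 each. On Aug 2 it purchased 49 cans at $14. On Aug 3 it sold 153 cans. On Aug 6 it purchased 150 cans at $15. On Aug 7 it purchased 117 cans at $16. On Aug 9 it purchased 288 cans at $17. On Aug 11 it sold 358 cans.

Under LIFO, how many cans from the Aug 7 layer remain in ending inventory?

Aug 3, 153 sold [LIFO — newest first]: 49 @ $14 + 104 @ $16 = $2,350
Aug 11, 358 sold [LIFO — newest first]: 288 @ $17 + 70 @ $16 = $6,016
Total COGS = $2,350 + $6,016 = $8,366
Ending inventory: 72 @ $16 + 150 @ $15 + 47 @ $16 = $4,154

47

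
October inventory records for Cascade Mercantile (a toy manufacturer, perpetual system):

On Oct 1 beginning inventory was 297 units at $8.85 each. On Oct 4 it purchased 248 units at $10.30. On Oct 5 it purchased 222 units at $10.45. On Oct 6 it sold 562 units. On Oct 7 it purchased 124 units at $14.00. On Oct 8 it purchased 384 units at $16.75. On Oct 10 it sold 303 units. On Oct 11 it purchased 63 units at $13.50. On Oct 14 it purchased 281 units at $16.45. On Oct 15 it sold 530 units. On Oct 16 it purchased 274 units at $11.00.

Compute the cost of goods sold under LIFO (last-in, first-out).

COGS = $19,063.45

Oct 6, 562 sold [LIFO — newest first]: 222 @ $10.45 + 248 @ $10.30 + 92 @ $8.85 = $5,688.50
Oct 10, 303 sold [LIFO — newest first]: 303 @ $16.75 = $5,075.25
Oct 15, 530 sold [LIFO — newest first]: 281 @ $16.45 + 63 @ $13.50 + 81 @ $16.75 + 105 @ $14.00 = $8,299.70
Total COGS = $5,688.50 + $5,075.25 + $8,299.70 = $19,063.45
Ending inventory: 205 @ $8.85 + 19 @ $14.00 + 274 @ $11.00 = $5,094.25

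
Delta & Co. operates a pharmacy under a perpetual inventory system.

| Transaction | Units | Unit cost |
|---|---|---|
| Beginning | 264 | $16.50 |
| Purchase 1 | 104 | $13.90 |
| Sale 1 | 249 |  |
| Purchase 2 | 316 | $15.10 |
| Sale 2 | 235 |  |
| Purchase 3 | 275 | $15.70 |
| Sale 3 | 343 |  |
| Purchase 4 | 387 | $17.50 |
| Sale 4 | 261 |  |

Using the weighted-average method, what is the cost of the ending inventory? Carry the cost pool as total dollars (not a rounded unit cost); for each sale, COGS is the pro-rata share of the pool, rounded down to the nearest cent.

After Beginning: 264 on hand, pool $4,356.00 (≈ $16.5000 each)
After Purchase 1: 368 on hand, pool $5,801.60 (≈ $15.7652 each)
Sale 1, sell 249: 249/368 × $5,801.60 → $3,925.53
After Purchase 2: 435 on hand, pool $6,647.67 (≈ $15.2820 each)
Sale 2, sell 235: 235/435 × $6,647.67 → $3,591.27
After Purchase 3: 475 on hand, pool $7,373.90 (≈ $15.5240 each)
Sale 3, sell 343: 343/475 × $7,373.90 → $5,324.73
After Purchase 4: 519 on hand, pool $8,821.67 (≈ $16.9974 each)
Sale 4, sell 261: 261/519 × $8,821.67 → $4,436.33
Total COGS = $3,925.53 + $3,591.27 + $5,324.73 + $4,436.33 = $17,277.86
Ending inventory (cost pool remaining) = $4,385.34

Ending inventory = $4,385.34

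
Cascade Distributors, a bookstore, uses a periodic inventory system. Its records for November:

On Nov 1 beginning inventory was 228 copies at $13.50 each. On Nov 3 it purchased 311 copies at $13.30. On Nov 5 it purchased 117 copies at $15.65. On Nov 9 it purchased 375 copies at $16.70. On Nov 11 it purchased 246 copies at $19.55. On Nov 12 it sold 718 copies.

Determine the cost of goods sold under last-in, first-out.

Nov 12, 718 sold [LIFO — newest first]: 246 @ $19.55 + 375 @ $16.70 + 97 @ $15.65 = $12,589.85
Ending inventory: 228 @ $13.50 + 311 @ $13.30 + 20 @ $15.65 = $7,527.30
Check: goods available $20,117.15 = COGS $12,589.85 + ending $7,527.30

COGS = $12,589.85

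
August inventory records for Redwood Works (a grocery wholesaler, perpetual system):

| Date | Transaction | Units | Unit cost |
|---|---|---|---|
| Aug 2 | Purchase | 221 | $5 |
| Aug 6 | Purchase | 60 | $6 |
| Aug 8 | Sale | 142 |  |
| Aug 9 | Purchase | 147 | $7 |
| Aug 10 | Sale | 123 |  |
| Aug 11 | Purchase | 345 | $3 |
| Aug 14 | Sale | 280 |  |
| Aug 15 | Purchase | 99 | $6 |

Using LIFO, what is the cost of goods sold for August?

Aug 8, 142 sold [LIFO — newest first]: 60 @ $6 + 82 @ $5 = $770
Aug 10, 123 sold [LIFO — newest first]: 123 @ $7 = $861
Aug 14, 280 sold [LIFO — newest first]: 280 @ $3 = $840
Total COGS = $770 + $861 + $840 = $2,471
Ending inventory: 139 @ $5 + 24 @ $7 + 65 @ $3 + 99 @ $6 = $1,652
Check: goods available $4,123 = COGS $2,471 + ending $1,652

COGS = $2,471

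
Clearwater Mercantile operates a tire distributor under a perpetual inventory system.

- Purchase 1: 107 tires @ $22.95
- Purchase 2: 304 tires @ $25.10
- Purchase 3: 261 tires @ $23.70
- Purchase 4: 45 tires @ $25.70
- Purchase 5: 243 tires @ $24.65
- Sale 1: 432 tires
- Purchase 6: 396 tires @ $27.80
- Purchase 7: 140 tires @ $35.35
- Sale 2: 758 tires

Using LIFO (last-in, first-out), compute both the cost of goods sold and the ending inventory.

COGS = $31,925.45; ending inventory = $7,450.55

Sale 1 (432) [LIFO — newest first]: 243 @ $24.65 + 45 @ $25.70 + 144 @ $23.70 = $10,559.25
Sale 2 (758) [LIFO — newest first]: 140 @ $35.35 + 396 @ $27.80 + 117 @ $23.70 + 105 @ $25.10 = $21,366.20
Total COGS = $10,559.25 + $21,366.20 = $31,925.45
Ending inventory: 107 @ $22.95 + 199 @ $25.10 = $7,450.55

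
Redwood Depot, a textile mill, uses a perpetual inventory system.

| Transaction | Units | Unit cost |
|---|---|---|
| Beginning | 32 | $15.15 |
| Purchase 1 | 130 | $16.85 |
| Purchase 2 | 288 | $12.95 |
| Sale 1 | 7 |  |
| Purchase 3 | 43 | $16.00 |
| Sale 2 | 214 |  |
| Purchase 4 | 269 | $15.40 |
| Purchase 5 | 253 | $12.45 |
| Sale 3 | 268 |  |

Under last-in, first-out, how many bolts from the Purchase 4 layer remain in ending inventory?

254

Sale 1 (7) [LIFO — newest first]: 7 @ $12.95 = $90.65
Sale 2 (214) [LIFO — newest first]: 43 @ $16.00 + 171 @ $12.95 = $2,902.45
Sale 3 (268) [LIFO — newest first]: 253 @ $12.45 + 15 @ $15.40 = $3,380.85
Total COGS = $90.65 + $2,902.45 + $3,380.85 = $6,373.95
Ending inventory: 32 @ $15.15 + 130 @ $16.85 + 110 @ $12.95 + 254 @ $15.40 = $8,011.40
Check: goods available $14,385.35 = COGS $6,373.95 + ending $8,011.40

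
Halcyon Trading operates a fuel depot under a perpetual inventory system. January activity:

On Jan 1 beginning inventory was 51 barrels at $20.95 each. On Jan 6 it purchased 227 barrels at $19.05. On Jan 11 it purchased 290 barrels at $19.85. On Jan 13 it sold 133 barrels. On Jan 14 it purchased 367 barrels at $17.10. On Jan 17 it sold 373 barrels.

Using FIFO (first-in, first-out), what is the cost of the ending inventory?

Ending inventory = $7,506.40

Jan 13, 133 sold [FIFO — oldest first]: 51 @ $20.95 + 82 @ $19.05 = $2,630.55
Jan 17, 373 sold [FIFO — oldest first]: 145 @ $19.05 + 228 @ $19.85 = $7,288.05
Total COGS = $2,630.55 + $7,288.05 = $9,918.60
Ending inventory: 62 @ $19.85 + 367 @ $17.10 = $7,506.40
Check: goods available $17,425.00 = COGS $9,918.60 + ending $7,506.40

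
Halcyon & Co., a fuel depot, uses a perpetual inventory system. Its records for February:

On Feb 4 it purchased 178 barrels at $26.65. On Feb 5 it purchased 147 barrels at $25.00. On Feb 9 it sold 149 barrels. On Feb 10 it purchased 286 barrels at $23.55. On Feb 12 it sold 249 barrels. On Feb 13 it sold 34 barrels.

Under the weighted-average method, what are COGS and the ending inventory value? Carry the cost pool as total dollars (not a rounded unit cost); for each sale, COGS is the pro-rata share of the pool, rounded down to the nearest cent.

COGS = $10,778.04; ending inventory = $4,375.96

After Feb 4: 178 on hand, pool $4,743.70 (≈ $26.6500 each)
After Feb 5: 325 on hand, pool $8,418.70 (≈ $25.9037 each)
Feb 9, sell 149: 149/325 × $8,418.70 → $3,859.65
After Feb 10: 462 on hand, pool $11,294.35 (≈ $24.4466 each)
Feb 12, sell 249: 249/462 × $11,294.35 → $6,087.21
Feb 13, sell 34: 34/213 × $5,207.14 → $831.18
Total COGS = $3,859.65 + $6,087.21 + $831.18 = $10,778.04
Ending inventory (cost pool remaining) = $4,375.96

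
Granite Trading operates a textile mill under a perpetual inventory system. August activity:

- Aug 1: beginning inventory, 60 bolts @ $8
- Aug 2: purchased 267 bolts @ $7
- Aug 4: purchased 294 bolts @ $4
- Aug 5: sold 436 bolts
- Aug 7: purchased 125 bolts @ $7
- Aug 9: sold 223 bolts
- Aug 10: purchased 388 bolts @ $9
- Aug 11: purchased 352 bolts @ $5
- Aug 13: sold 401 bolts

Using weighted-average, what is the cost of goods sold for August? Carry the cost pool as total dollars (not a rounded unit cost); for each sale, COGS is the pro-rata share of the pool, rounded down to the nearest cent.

COGS = $6,668.31

After Aug 1: 60 on hand, pool $480.00 (≈ $8.0000 each)
After Aug 2: 327 on hand, pool $2,349.00 (≈ $7.1835 each)
After Aug 4: 621 on hand, pool $3,525.00 (≈ $5.6763 each)
Aug 5, sell 436: 436/621 × $3,525.00 → $2,474.87
After Aug 7: 310 on hand, pool $1,925.13 (≈ $6.2101 each)
Aug 9, sell 223: 223/310 × $1,925.13 → $1,384.85
After Aug 10: 475 on hand, pool $4,032.28 (≈ $8.4890 each)
After Aug 11: 827 on hand, pool $5,792.28 (≈ $7.0040 each)
Aug 13, sell 401: 401/827 × $5,792.28 → $2,808.59
Total COGS = $2,474.87 + $1,384.85 + $2,808.59 = $6,668.31
Ending inventory (cost pool remaining) = $2,983.69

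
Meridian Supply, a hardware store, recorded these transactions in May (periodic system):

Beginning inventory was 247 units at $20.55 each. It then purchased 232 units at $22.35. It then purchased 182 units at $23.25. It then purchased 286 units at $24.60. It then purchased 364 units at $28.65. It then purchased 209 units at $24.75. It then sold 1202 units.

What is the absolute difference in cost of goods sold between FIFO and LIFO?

$1,632.90

FIFO COGS: 247 @ $20.55 + 232 @ $22.35 + 182 @ $23.25 + 286 @ $24.60 + 255 @ $28.65 = $28,833.90
LIFO COGS: 209 @ $24.75 + 364 @ $28.65 + 286 @ $24.60 + 182 @ $23.25 + 161 @ $22.35 = $30,466.80
Difference = |$28,833.90 − $30,466.80| = $1,632.90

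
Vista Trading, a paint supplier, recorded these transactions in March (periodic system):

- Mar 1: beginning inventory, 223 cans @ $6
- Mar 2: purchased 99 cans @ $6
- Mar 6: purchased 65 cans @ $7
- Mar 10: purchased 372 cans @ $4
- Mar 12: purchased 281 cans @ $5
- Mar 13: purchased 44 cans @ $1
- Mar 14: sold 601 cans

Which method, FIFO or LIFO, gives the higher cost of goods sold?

FIFO COGS: 223 @ $6 + 99 @ $6 + 65 @ $7 + 214 @ $4 = $3,243
LIFO COGS: 44 @ $1 + 281 @ $5 + 276 @ $4 = $2,553

FIFO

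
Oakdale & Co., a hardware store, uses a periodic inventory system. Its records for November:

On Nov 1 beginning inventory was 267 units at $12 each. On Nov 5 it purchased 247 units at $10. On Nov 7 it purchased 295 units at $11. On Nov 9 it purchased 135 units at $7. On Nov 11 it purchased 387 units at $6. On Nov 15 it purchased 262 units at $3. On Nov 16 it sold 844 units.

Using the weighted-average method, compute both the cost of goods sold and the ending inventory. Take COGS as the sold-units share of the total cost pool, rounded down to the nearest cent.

Nov 16, sell 844: 844/1593 × $12,972.00 → $6,872.79
Ending inventory (cost pool remaining) = $6,099.21

COGS = $6,872.79; ending inventory = $6,099.21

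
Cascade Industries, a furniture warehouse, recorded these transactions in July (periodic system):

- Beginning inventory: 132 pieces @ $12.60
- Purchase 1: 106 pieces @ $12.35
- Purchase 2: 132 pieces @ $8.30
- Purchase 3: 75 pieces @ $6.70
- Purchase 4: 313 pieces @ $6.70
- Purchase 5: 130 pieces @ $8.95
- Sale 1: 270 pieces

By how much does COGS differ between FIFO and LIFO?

FIFO COGS: 132 @ $12.60 + 106 @ $12.35 + 32 @ $8.30 = $3,237.90
LIFO COGS: 130 @ $8.95 + 140 @ $6.70 = $2,101.50
Difference = |$3,237.90 − $2,101.50| = $1,136.40

$1,136.40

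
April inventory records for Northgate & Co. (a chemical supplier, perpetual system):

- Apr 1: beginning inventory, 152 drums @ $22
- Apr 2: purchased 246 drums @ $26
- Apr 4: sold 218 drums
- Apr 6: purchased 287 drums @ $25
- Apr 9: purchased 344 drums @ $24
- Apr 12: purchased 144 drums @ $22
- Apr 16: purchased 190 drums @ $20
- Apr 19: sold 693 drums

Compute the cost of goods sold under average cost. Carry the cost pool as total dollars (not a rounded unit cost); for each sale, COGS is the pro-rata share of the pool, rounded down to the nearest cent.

After Apr 1: 152 on hand, pool $3,344.00 (≈ $22.0000 each)
After Apr 2: 398 on hand, pool $9,740.00 (≈ $24.4724 each)
Apr 4, sell 218: 218/398 × $9,740.00 → $5,334.97
After Apr 6: 467 on hand, pool $11,580.03 (≈ $24.7966 each)
After Apr 9: 811 on hand, pool $19,836.03 (≈ $24.4587 each)
After Apr 12: 955 on hand, pool $23,004.03 (≈ $24.0880 each)
After Apr 16: 1145 on hand, pool $26,804.03 (≈ $23.4096 each)
Apr 19, sell 693: 693/1145 × $26,804.03 → $16,222.87
Total COGS = $5,334.97 + $16,222.87 = $21,557.84
Ending inventory (cost pool remaining) = $10,581.16
Check: goods available $32,139.00 = COGS $21,557.84 + ending $10,581.16

COGS = $21,557.84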